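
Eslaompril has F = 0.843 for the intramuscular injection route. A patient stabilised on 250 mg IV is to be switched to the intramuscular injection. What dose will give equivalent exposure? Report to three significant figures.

For equal systemic exposure: F × D_ev = D_iv
D_ev = D_iv / F = 250 / 0.843 = 296.56 mg

D_intramuscular = 297 mg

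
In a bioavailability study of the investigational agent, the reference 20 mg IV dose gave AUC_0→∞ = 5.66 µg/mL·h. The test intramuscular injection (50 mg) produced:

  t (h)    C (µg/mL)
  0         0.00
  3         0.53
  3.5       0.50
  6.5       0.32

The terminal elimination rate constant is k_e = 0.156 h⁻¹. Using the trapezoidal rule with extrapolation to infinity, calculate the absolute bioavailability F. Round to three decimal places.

F = 0.306

Trapezoidal AUC_0→6.5 (intramuscular injection):
  [0→3]: (0.00+0.53)/2 × 3 = 0.795
  [3→3.5]: (0.53+0.50)/2 × 0.5 = 0.2575
  [3.5→6.5]: (0.50+0.32)/2 × 3 = 1.23
  Sum = 2.2825 µg/mL·h
Tail: C_last/k_e = 0.32/0.156 = 2.051
AUC_0→∞ (intramuscular injection) = 2.2825 + 2.051 = 4.3335 µg/mL·h
F = (AUC_ev/D_ev)/(AUC_iv/D_iv) = (4.3335/50)/(5.66/20) = 0.08667/0.283 = 0.3063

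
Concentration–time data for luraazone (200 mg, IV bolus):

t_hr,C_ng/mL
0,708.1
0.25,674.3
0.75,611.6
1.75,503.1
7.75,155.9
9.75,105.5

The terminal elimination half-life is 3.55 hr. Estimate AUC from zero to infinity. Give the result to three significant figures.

AUC = 3830 ng/mL·hr

Trapezoidal AUC_0→9.75:
  [0→0.25]: (708.1+674.3)/2 × 0.25 = 172.8
  [0.25→0.75]: (674.3+611.6)/2 × 0.5 = 321.475
  [0.75→1.75]: (611.6+503.1)/2 × 1 = 557.35
  [1.75→7.75]: (503.1+155.9)/2 × 6 = 1977.0
  [7.75→9.75]: (155.9+105.5)/2 × 2 = 261.4
  Sum = 3290.025 ng/mL·hr
k_e = ln2 / t½ = 0.693147 / 3.55 = 0.1953 hr^-1
Extrapolated tail: C_last / k_e = 105.5 / 0.1953 = 540.195
AUC_0→∞ = 3290.025 + 540.195 = 3830.22 ng/mL·hr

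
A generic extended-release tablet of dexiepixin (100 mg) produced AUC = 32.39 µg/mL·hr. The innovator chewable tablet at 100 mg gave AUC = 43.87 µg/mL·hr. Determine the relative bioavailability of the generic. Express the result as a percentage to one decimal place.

F_rel = (AUC_test/D_test) / (AUC_ref/D_ref)
      = (32.39/100) / (43.87/100)
      = 0.3239 / 0.4387 = 0.7383 = 73.83%

F_rel = 73.8%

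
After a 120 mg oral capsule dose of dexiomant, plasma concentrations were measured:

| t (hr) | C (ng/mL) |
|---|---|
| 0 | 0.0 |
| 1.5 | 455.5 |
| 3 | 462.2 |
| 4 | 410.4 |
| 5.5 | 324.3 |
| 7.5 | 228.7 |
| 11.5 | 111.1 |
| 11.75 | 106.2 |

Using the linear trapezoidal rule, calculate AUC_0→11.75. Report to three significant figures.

Trapezoidal AUC_0→11.75:
  [0→1.5]: (0.0+455.5)/2 × 1.5 = 341.625
  [1.5→3]: (455.5+462.2)/2 × 1.5 = 688.275
  [3→4]: (462.2+410.4)/2 × 1 = 436.3
  [4→5.5]: (410.4+324.3)/2 × 1.5 = 551.025
  [5.5→7.5]: (324.3+228.7)/2 × 2 = 553.0
  [7.5→11.5]: (228.7+111.1)/2 × 4 = 679.6
  [11.5→11.75]: (111.1+106.2)/2 × 0.25 = 27.1625
  Sum = 3276.9875 ng/mL·hr

AUC = 3280 ng/mL·hr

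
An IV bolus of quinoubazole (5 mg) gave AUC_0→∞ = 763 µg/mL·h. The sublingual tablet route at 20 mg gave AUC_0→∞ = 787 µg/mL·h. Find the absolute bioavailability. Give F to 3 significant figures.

F = 0.258

F = (AUC_ev / D_ev) / (AUC_iv / D_iv)
  = (787/20) / (763/5)
  = 39.35 / 152.6 = 0.2579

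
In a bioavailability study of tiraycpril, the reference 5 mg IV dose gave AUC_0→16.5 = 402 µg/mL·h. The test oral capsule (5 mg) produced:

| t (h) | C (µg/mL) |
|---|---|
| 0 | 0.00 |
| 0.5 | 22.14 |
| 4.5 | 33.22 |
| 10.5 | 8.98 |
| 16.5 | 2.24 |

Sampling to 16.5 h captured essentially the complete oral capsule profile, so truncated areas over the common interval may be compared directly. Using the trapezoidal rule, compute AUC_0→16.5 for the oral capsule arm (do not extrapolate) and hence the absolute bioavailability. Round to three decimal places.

Trapezoidal AUC_0→16.5 (oral capsule):
  [0→0.5]: (0.00+22.14)/2 × 0.5 = 5.535
  [0.5→4.5]: (22.14+33.22)/2 × 4 = 110.72
  [4.5→10.5]: (33.22+8.98)/2 × 6 = 126.6
  [10.5→16.5]: (8.98+2.24)/2 × 6 = 33.66
  Sum = 276.515 µg/mL·h
F = (AUC_ev/D_ev)/(AUC_iv/D_iv) = (276.515/5)/(402/5) = 55.303/80.4 = 0.6878

F = 0.688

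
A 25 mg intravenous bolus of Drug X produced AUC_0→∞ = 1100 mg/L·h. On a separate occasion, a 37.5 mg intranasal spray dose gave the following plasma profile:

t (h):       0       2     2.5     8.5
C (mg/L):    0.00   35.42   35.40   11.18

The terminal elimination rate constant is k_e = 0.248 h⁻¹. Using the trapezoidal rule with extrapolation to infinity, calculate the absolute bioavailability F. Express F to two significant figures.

F = 0.14

Trapezoidal AUC_0→8.5 (intranasal spray):
  [0→2]: (0.00+35.42)/2 × 2 = 35.42
  [2→2.5]: (35.42+35.40)/2 × 0.5 = 17.705
  [2.5→8.5]: (35.40+11.18)/2 × 6 = 139.74
  Sum = 192.865 mg/L·h
Tail: C_last/k_e = 11.18/0.248 = 45.081
AUC_0→∞ (intranasal spray) = 192.865 + 45.081 = 237.946 mg/L·h
F = (AUC_ev/D_ev)/(AUC_iv/D_iv) = (237.946/37.5)/(1100/25) = 6.34523/44 = 0.1442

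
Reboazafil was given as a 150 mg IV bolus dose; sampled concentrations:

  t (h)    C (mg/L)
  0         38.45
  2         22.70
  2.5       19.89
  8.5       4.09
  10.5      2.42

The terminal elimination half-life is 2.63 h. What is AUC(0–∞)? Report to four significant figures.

Trapezoidal AUC_0→10.5:
  [0→2]: (38.45+22.70)/2 × 2 = 61.15
  [2→2.5]: (22.70+19.89)/2 × 0.5 = 10.6475
  [2.5→8.5]: (19.89+4.09)/2 × 6 = 71.94
  [8.5→10.5]: (4.09+2.42)/2 × 2 = 6.51
  Sum = 150.2475 mg/L·h
k_e = ln2 / t½ = 0.693147 / 2.63 = 0.2636 h^-1
Extrapolated tail: C_last / k_e = 2.42 / 0.2636 = 9.181
AUC_0→∞ = 150.2475 + 9.181 = 159.4285 mg/L·h

AUC = 159.4 mg/L·h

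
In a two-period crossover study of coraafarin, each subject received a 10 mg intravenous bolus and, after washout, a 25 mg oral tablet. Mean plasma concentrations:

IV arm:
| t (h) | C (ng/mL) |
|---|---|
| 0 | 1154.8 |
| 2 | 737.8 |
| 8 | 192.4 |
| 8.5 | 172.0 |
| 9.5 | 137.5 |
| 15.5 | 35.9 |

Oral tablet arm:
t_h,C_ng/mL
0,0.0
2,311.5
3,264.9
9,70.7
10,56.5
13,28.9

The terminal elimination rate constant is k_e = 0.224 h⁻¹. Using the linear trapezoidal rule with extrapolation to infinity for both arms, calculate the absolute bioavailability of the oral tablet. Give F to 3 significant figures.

Trapezoidal AUC_0→15.5 (IV):
  [0→2]: (1154.8+737.8)/2 × 2 = 1892.6
  [2→8]: (737.8+192.4)/2 × 6 = 2790.6
  [8→8.5]: (192.4+172.0)/2 × 0.5 = 91.1
  [8.5→9.5]: (172.0+137.5)/2 × 1 = 154.75
  [9.5→15.5]: (137.5+35.9)/2 × 6 = 520.2
  Sum = 5449.25 ng/mL·h
IV tail: 35.9/0.224 = 160.268; AUC_iv,0→∞ = 5449.25 + 160.268 = 5609.518 ng/mL·h
Trapezoidal AUC_0→13 (oral tablet):
  [0→2]: (0.0+311.5)/2 × 2 = 311.5
  [2→3]: (311.5+264.9)/2 × 1 = 288.2
  [3→9]: (264.9+70.7)/2 × 6 = 1006.8
  [9→10]: (70.7+56.5)/2 × 1 = 63.6
  [10→13]: (56.5+28.9)/2 × 3 = 128.1
  Sum = 1798.2 ng/mL·h
oral tablet tail: 28.9/0.224 = 129.018; AUC_ev,0→∞ = 1798.2 + 129.018 = 1927.218 ng/mL·h
F = (AUC_ev/D_ev)/(AUC_iv/D_iv) = (1927.218/25)/(5609.518/10) = 77.08872/560.9518 = 0.1374

F = 0.137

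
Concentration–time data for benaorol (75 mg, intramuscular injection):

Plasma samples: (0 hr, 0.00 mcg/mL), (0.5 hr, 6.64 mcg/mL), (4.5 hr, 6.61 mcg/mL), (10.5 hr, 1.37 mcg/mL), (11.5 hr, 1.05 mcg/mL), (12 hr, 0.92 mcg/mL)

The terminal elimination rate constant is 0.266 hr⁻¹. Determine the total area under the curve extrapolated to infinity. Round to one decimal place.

AUC = 57.3 mcg/mL·hr

Trapezoidal AUC_0→12:
  [0→0.5]: (0.00+6.64)/2 × 0.5 = 1.66
  [0.5→4.5]: (6.64+6.61)/2 × 4 = 26.5
  [4.5→10.5]: (6.61+1.37)/2 × 6 = 23.94
  [10.5→11.5]: (1.37+1.05)/2 × 1 = 1.21
  [11.5→12]: (1.05+0.92)/2 × 0.5 = 0.4925
  Sum = 53.8025 mcg/mL·hr
Extrapolated tail: C_last / k_e = 0.92 / 0.266 = 3.459
AUC_0→∞ = 53.8025 + 3.459 = 57.2615 mcg/mL·hr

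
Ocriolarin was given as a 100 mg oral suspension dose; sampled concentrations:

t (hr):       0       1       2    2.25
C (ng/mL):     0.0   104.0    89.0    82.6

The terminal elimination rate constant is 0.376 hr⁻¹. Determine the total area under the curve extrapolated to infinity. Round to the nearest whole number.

AUC = 390 ng/mL·hr

Trapezoidal AUC_0→2.25:
  [0→1]: (0.0+104.0)/2 × 1 = 52.0
  [1→2]: (104.0+89.0)/2 × 1 = 96.5
  [2→2.25]: (89.0+82.6)/2 × 0.25 = 21.45
  Sum = 169.95 ng/mL·hr
Extrapolated tail: C_last / k_e = 82.6 / 0.376 = 219.681
AUC_0→∞ = 169.95 + 219.681 = 389.631 ng/mL·hr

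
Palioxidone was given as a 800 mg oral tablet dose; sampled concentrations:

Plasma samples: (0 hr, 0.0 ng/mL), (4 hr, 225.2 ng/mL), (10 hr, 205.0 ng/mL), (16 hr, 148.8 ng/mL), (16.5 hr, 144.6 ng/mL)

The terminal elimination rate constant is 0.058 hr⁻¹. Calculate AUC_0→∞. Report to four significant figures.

AUC = 5369 ng/mL·hr

Trapezoidal AUC_0→16.5:
  [0→4]: (0.0+225.2)/2 × 4 = 450.4
  [4→10]: (225.2+205.0)/2 × 6 = 1290.6
  [10→16]: (205.0+148.8)/2 × 6 = 1061.4
  [16→16.5]: (148.8+144.6)/2 × 0.5 = 73.35
  Sum = 2875.75 ng/mL·hr
Extrapolated tail: C_last / k_e = 144.6 / 0.058 = 2493.103
AUC_0→∞ = 2875.75 + 2493.103 = 5368.853 ng/mL·hr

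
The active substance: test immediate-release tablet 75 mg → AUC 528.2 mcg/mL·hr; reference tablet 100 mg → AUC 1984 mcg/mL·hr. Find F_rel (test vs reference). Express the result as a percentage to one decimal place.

F_rel = (AUC_test/D_test) / (AUC_ref/D_ref)
      = (528.2/75) / (1984/100)
      = 7.04267 / 19.84 = 0.3550 = 35.50%

F_rel = 35.5%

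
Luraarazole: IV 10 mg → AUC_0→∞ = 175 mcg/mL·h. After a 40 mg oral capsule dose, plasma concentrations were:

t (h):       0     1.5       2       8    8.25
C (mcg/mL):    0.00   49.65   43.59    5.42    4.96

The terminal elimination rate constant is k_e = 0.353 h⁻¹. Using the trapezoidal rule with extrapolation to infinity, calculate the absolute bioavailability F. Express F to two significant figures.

F = 0.32

Trapezoidal AUC_0→8.25 (oral capsule):
  [0→1.5]: (0.00+49.65)/2 × 1.5 = 37.2375
  [1.5→2]: (49.65+43.59)/2 × 0.5 = 23.31
  [2→8]: (43.59+5.42)/2 × 6 = 147.03
  [8→8.25]: (5.42+4.96)/2 × 0.25 = 1.2975
  Sum = 208.875 mcg/mL·h
Tail: C_last/k_e = 4.96/0.353 = 14.051
AUC_0→∞ (oral capsule) = 208.875 + 14.051 = 222.926 mcg/mL·h
F = (AUC_ev/D_ev)/(AUC_iv/D_iv) = (222.926/40)/(175/10) = 5.57315/17.5 = 0.3185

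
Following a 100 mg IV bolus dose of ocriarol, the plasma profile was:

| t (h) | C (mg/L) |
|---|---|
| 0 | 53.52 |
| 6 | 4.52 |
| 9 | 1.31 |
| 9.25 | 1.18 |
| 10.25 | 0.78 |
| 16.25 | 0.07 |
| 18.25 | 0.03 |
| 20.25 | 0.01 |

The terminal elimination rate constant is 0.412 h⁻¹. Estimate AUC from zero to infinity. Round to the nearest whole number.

Trapezoidal AUC_0→20.25:
  [0→6]: (53.52+4.52)/2 × 6 = 174.12
  [6→9]: (4.52+1.31)/2 × 3 = 8.745
  [9→9.25]: (1.31+1.18)/2 × 0.25 = 0.31125
  [9.25→10.25]: (1.18+0.78)/2 × 1 = 0.98
  [10.25→16.25]: (0.78+0.07)/2 × 6 = 2.55
  [16.25→18.25]: (0.07+0.03)/2 × 2 = 0.1
  [18.25→20.25]: (0.03+0.01)/2 × 2 = 0.04
  Sum = 186.84625 mg/L·h
Extrapolated tail: C_last / k_e = 0.01 / 0.412 = 0.024
AUC_0→∞ = 186.84625 + 0.024 = 186.87025 mg/L·h

AUC = 187 mg/L·h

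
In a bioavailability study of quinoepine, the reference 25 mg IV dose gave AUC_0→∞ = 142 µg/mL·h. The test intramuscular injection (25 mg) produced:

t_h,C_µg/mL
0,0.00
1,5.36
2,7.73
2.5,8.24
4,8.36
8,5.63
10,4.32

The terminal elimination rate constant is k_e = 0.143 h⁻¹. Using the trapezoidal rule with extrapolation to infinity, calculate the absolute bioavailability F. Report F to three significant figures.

Trapezoidal AUC_0→10 (intramuscular injection):
  [0→1]: (0.00+5.36)/2 × 1 = 2.68
  [1→2]: (5.36+7.73)/2 × 1 = 6.545
  [2→2.5]: (7.73+8.24)/2 × 0.5 = 3.9925
  [2.5→4]: (8.24+8.36)/2 × 1.5 = 12.45
  [4→8]: (8.36+5.63)/2 × 4 = 27.98
  [8→10]: (5.63+4.32)/2 × 2 = 9.95
  Sum = 63.5975 µg/mL·h
Tail: C_last/k_e = 4.32/0.143 = 30.210
AUC_0→∞ (intramuscular injection) = 63.5975 + 30.210 = 93.8075 µg/mL·h
F = (AUC_ev/D_ev)/(AUC_iv/D_iv) = (93.8075/25)/(142/25) = 3.7523/5.68 = 0.6606

F = 0.661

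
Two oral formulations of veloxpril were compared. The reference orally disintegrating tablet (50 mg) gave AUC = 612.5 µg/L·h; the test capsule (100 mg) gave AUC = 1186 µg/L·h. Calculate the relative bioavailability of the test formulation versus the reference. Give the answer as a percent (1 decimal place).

F_rel = (AUC_test/D_test) / (AUC_ref/D_ref)
      = (1186/100) / (612.5/50)
      = 11.86 / 12.25 = 0.9682 = 96.82%

F_rel = 96.8%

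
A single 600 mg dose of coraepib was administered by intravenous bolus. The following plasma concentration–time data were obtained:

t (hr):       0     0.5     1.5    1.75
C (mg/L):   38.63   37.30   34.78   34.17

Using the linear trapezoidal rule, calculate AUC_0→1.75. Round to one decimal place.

Trapezoidal AUC_0→1.75:
  [0→0.5]: (38.63+37.30)/2 × 0.5 = 18.9825
  [0.5→1.5]: (37.30+34.78)/2 × 1 = 36.04
  [1.5→1.75]: (34.78+34.17)/2 × 0.25 = 8.61875
  Sum = 63.64125 mg/L·hr

AUC = 63.6 mg/L·hr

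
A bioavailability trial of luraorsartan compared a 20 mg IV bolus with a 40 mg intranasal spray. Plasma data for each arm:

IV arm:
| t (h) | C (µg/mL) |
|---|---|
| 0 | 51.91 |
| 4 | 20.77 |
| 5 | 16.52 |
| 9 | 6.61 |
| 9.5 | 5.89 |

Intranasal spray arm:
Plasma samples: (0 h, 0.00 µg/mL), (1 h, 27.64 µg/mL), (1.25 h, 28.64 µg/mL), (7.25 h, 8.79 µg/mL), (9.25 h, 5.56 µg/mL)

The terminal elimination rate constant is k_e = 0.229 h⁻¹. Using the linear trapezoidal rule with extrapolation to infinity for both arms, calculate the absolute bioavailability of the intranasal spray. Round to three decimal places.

F = 0.359

Trapezoidal AUC_0→9.5 (IV):
  [0→4]: (51.91+20.77)/2 × 4 = 145.36
  [4→5]: (20.77+16.52)/2 × 1 = 18.645
  [5→9]: (16.52+6.61)/2 × 4 = 46.26
  [9→9.5]: (6.61+5.89)/2 × 0.5 = 3.125
  Sum = 213.39 µg/mL·h
IV tail: 5.89/0.229 = 25.721; AUC_iv,0→∞ = 213.39 + 25.721 = 239.111 µg/mL·h
Trapezoidal AUC_0→9.25 (intranasal spray):
  [0→1]: (0.00+27.64)/2 × 1 = 13.82
  [1→1.25]: (27.64+28.64)/2 × 0.25 = 7.035
  [1.25→7.25]: (28.64+8.79)/2 × 6 = 112.29
  [7.25→9.25]: (8.79+5.56)/2 × 2 = 14.35
  Sum = 147.495 µg/mL·h
intranasal spray tail: 5.56/0.229 = 24.279; AUC_ev,0→∞ = 147.495 + 24.279 = 171.774 µg/mL·h
F = (AUC_ev/D_ev)/(AUC_iv/D_iv) = (171.774/40)/(239.111/20) = 4.29435/11.95555 = 0.3592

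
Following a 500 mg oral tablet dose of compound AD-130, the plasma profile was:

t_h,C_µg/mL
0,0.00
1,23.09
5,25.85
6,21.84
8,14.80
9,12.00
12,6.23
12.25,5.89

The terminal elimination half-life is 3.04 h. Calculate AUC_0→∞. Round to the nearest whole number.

Trapezoidal AUC_0→12.25:
  [0→1]: (0.00+23.09)/2 × 1 = 11.545
  [1→5]: (23.09+25.85)/2 × 4 = 97.88
  [5→6]: (25.85+21.84)/2 × 1 = 23.845
  [6→8]: (21.84+14.80)/2 × 2 = 36.64
  [8→9]: (14.80+12.00)/2 × 1 = 13.4
  [9→12]: (12.00+6.23)/2 × 3 = 27.345
  [12→12.25]: (6.23+5.89)/2 × 0.25 = 1.515
  Sum = 212.17 µg/mL·h
k_e = ln2 / t½ = 0.693147 / 3.04 = 0.2280 h^-1
Extrapolated tail: C_last / k_e = 5.89 / 0.228 = 25.833
AUC_0→∞ = 212.17 + 25.833 = 238.003 µg/mL·h

AUC = 238 µg/mL·h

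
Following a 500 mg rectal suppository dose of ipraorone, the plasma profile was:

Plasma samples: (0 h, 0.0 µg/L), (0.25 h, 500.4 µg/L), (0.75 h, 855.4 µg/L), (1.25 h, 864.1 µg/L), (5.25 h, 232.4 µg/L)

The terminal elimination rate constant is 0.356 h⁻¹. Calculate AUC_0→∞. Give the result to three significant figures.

Trapezoidal AUC_0→5.25:
  [0→0.25]: (0.0+500.4)/2 × 0.25 = 62.55
  [0.25→0.75]: (500.4+855.4)/2 × 0.5 = 338.95
  [0.75→1.25]: (855.4+864.1)/2 × 0.5 = 429.875
  [1.25→5.25]: (864.1+232.4)/2 × 4 = 2193.0
  Sum = 3024.375 µg/L·h
Extrapolated tail: C_last / k_e = 232.4 / 0.356 = 652.809
AUC_0→∞ = 3024.375 + 652.809 = 3677.184 µg/L·h

AUC = 3680 µg/L·h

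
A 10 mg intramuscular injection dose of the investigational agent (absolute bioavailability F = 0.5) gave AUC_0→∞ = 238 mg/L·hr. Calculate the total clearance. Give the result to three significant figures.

CL = 0.0210 L/hr

CL = F × Dose / AUC_0→∞
   = 0.5 × 10 / 238 = 0.0210084 L/hr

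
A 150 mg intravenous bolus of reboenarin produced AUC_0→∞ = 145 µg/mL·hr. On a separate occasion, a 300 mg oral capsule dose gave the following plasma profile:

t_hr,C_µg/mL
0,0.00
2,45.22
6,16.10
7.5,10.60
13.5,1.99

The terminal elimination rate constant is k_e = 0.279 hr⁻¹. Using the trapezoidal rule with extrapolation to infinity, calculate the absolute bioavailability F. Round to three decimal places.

Trapezoidal AUC_0→13.5 (oral capsule):
  [0→2]: (0.00+45.22)/2 × 2 = 45.22
  [2→6]: (45.22+16.10)/2 × 4 = 122.64
  [6→7.5]: (16.10+10.60)/2 × 1.5 = 20.025
  [7.5→13.5]: (10.60+1.99)/2 × 6 = 37.77
  Sum = 225.655 µg/mL·hr
Tail: C_last/k_e = 1.99/0.279 = 7.133
AUC_0→∞ (oral capsule) = 225.655 + 7.133 = 232.788 µg/mL·hr
F = (AUC_ev/D_ev)/(AUC_iv/D_iv) = (232.788/300)/(145/150) = 0.77596/0.966667 = 0.8027

F = 0.803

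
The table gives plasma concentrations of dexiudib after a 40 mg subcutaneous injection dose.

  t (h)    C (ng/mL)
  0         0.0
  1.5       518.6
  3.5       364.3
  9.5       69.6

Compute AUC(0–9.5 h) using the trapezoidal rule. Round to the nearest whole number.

AUC = 2574 ng/mL·h

Trapezoidal AUC_0→9.5:
  [0→1.5]: (0.0+518.6)/2 × 1.5 = 388.95
  [1.5→3.5]: (518.6+364.3)/2 × 2 = 882.9
  [3.5→9.5]: (364.3+69.6)/2 × 6 = 1301.7
  Sum = 2573.55 ng/mL·h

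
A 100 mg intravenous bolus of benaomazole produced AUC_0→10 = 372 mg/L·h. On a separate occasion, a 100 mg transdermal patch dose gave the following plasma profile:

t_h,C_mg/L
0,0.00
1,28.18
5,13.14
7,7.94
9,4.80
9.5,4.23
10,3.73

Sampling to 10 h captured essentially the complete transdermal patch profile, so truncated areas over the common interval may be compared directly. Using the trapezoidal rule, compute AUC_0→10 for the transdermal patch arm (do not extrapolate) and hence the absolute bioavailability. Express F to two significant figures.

F = 0.36

Trapezoidal AUC_0→10 (transdermal patch):
  [0→1]: (0.00+28.18)/2 × 1 = 14.09
  [1→5]: (28.18+13.14)/2 × 4 = 82.64
  [5→7]: (13.14+7.94)/2 × 2 = 21.08
  [7→9]: (7.94+4.80)/2 × 2 = 12.74
  [9→9.5]: (4.80+4.23)/2 × 0.5 = 2.2575
  [9.5→10]: (4.23+3.73)/2 × 0.5 = 1.99
  Sum = 134.7975 mg/L·h
F = (AUC_ev/D_ev)/(AUC_iv/D_iv) = (134.7975/100)/(372/100) = 1.347975/3.72 = 0.3624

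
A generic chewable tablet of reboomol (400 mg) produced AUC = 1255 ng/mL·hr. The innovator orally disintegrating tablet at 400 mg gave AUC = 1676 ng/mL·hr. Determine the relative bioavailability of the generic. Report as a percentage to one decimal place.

F_rel = (AUC_test/D_test) / (AUC_ref/D_ref)
      = (1255/400) / (1676/400)
      = 3.1375 / 4.19 = 0.7488 = 74.88%

F_rel = 74.9%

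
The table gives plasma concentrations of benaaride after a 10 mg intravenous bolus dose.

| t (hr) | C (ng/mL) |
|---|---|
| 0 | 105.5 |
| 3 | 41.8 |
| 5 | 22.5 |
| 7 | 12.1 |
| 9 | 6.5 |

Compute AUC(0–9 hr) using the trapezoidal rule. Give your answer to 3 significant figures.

Trapezoidal AUC_0→9:
  [0→3]: (105.5+41.8)/2 × 3 = 220.95
  [3→5]: (41.8+22.5)/2 × 2 = 64.3
  [5→7]: (22.5+12.1)/2 × 2 = 34.6
  [7→9]: (12.1+6.5)/2 × 2 = 18.6
  Sum = 338.45 ng/mL·hr

AUC = 338 ng/mL·hr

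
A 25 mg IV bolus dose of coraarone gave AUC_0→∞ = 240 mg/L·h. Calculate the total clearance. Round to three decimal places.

CL = 0.104 L/h

CL = Dose_iv / AUC_0→∞
   = 25 / 240 = 0.104167 L/h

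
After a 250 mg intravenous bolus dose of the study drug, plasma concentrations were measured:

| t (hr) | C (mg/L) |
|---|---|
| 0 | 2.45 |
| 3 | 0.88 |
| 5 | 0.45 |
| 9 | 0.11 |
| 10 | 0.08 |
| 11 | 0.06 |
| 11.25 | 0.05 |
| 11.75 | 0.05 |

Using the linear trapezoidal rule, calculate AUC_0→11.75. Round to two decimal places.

AUC = 7.65 mg/L·hr

Trapezoidal AUC_0→11.75:
  [0→3]: (2.45+0.88)/2 × 3 = 4.995
  [3→5]: (0.88+0.45)/2 × 2 = 1.33
  [5→9]: (0.45+0.11)/2 × 4 = 1.12
  [9→10]: (0.11+0.08)/2 × 1 = 0.095
  [10→11]: (0.08+0.06)/2 × 1 = 0.07
  [11→11.25]: (0.06+0.05)/2 × 0.25 = 0.01375
  [11.25→11.75]: (0.05+0.05)/2 × 0.5 = 0.025
  Sum = 7.64875 mg/L·hr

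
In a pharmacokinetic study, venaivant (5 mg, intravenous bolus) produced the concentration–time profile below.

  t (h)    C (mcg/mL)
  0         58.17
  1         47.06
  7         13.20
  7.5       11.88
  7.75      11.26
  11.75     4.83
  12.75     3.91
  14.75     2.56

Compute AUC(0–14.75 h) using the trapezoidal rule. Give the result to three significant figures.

AUC = 286 mcg/mL·h

Trapezoidal AUC_0→14.75:
  [0→1]: (58.17+47.06)/2 × 1 = 52.615
  [1→7]: (47.06+13.20)/2 × 6 = 180.78
  [7→7.5]: (13.20+11.88)/2 × 0.5 = 6.27
  [7.5→7.75]: (11.88+11.26)/2 × 0.25 = 2.8925
  [7.75→11.75]: (11.26+4.83)/2 × 4 = 32.18
  [11.75→12.75]: (4.83+3.91)/2 × 1 = 4.37
  [12.75→14.75]: (3.91+2.56)/2 × 2 = 6.47
  Sum = 285.5775 mcg/mL·h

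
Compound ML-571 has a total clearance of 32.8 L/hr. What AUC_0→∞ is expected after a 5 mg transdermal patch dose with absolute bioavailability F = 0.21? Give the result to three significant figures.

AUC_0→∞ = F × Dose / CL
        = 0.21 × 5 / 32.8 = 0.0320122 mg/L·hr

AUC = 0.0320 mg/L·hr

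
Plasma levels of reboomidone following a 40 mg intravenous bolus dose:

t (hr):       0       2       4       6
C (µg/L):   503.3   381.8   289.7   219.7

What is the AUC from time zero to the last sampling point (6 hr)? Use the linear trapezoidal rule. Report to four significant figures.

AUC = 2066 µg/L·hr

Trapezoidal AUC_0→6:
  [0→2]: (503.3+381.8)/2 × 2 = 885.1
  [2→4]: (381.8+289.7)/2 × 2 = 671.5
  [4→6]: (289.7+219.7)/2 × 2 = 509.4
  Sum = 2066.0 µg/L·hr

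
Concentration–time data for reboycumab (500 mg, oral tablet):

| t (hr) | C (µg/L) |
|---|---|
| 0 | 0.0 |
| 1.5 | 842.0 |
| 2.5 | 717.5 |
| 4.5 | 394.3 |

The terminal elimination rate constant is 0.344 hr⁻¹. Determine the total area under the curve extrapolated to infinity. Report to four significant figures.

Trapezoidal AUC_0→4.5:
  [0→1.5]: (0.0+842.0)/2 × 1.5 = 631.5
  [1.5→2.5]: (842.0+717.5)/2 × 1 = 779.75
  [2.5→4.5]: (717.5+394.3)/2 × 2 = 1111.8
  Sum = 2523.05 µg/L·hr
Extrapolated tail: C_last / k_e = 394.3 / 0.344 = 1146.221
AUC_0→∞ = 2523.05 + 1146.221 = 3669.271 µg/L·hr

AUC = 3669 µg/L·hr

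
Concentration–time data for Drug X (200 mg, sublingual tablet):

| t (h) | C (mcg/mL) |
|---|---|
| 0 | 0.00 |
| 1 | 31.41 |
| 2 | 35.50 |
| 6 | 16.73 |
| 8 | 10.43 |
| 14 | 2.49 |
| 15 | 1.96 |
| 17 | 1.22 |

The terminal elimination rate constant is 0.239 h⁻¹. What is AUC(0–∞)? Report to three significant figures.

AUC = 230 mcg/mL·h

Trapezoidal AUC_0→17:
  [0→1]: (0.00+31.41)/2 × 1 = 15.705
  [1→2]: (31.41+35.50)/2 × 1 = 33.455
  [2→6]: (35.50+16.73)/2 × 4 = 104.46
  [6→8]: (16.73+10.43)/2 × 2 = 27.16
  [8→14]: (10.43+2.49)/2 × 6 = 38.76
  [14→15]: (2.49+1.96)/2 × 1 = 2.225
  [15→17]: (1.96+1.22)/2 × 2 = 3.18
  Sum = 224.945 mcg/mL·h
Extrapolated tail: C_last / k_e = 1.22 / 0.239 = 5.105
AUC_0→∞ = 224.945 + 5.105 = 230.05 mcg/mL·h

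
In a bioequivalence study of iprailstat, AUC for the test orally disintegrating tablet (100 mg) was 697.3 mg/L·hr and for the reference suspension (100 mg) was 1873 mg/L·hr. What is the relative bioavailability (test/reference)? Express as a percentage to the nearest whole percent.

F_rel = 37%

F_rel = (AUC_test/D_test) / (AUC_ref/D_ref)
      = (697.3/100) / (1873/100)
      = 6.973 / 18.73 = 0.3723 = 37.23%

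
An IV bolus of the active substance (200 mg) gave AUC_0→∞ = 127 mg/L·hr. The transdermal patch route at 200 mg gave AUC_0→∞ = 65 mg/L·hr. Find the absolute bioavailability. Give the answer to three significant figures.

F = 0.512

F = (AUC_ev / D_ev) / (AUC_iv / D_iv)
  = (65/200) / (127/200)
  = 0.325 / 0.635 = 0.5118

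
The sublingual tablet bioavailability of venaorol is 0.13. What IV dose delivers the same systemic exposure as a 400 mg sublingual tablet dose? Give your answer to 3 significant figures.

Systemic exposure from an extravascular dose = F × D_ev, so the equivalent IV dose is F × D_ev.
D_iv = F × D_ev = 0.13 × 400 = 52 mg

D_iv = 52.0 mg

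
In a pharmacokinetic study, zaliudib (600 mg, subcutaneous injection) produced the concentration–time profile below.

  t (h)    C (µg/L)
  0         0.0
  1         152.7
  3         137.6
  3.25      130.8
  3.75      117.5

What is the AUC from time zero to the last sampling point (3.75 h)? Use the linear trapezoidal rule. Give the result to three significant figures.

Trapezoidal AUC_0→3.75:
  [0→1]: (0.0+152.7)/2 × 1 = 76.35
  [1→3]: (152.7+137.6)/2 × 2 = 290.3
  [3→3.25]: (137.6+130.8)/2 × 0.25 = 33.55
  [3.25→3.75]: (130.8+117.5)/2 × 0.5 = 62.075
  Sum = 462.275 µg/L·h

AUC = 462 µg/L·h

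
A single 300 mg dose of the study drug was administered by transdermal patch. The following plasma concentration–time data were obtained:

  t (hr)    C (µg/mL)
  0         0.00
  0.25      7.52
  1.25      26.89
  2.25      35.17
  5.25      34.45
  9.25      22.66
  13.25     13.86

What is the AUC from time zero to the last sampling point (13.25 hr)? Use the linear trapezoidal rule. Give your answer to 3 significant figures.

AUC = 341 µg/mL·hr

Trapezoidal AUC_0→13.25:
  [0→0.25]: (0.00+7.52)/2 × 0.25 = 0.94
  [0.25→1.25]: (7.52+26.89)/2 × 1 = 17.205
  [1.25→2.25]: (26.89+35.17)/2 × 1 = 31.03
  [2.25→5.25]: (35.17+34.45)/2 × 3 = 104.43
  [5.25→9.25]: (34.45+22.66)/2 × 4 = 114.22
  [9.25→13.25]: (22.66+13.86)/2 × 4 = 73.04
  Sum = 340.865 µg/mL·hr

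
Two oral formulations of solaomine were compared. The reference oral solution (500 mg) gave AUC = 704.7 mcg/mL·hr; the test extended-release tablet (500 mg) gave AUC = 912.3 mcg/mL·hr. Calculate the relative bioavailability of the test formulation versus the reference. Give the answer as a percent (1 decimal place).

F_rel = (AUC_test/D_test) / (AUC_ref/D_ref)
      = (912.3/500) / (704.7/500)
      = 1.8246 / 1.4094 = 1.2946 = 129.46%

F_rel = 129.5%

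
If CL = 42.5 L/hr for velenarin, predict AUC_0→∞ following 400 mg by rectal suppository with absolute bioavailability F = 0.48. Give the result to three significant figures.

AUC = 4.52 mg/L·hr

AUC_0→∞ = F × Dose / CL
        = 0.48 × 400 / 42.5 = 4.51765 mg/L·hr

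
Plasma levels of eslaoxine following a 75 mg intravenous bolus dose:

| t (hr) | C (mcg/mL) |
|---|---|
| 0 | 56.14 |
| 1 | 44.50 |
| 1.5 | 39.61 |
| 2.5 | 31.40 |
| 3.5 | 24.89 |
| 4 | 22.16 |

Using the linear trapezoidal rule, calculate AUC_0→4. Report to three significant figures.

AUC = 147 mcg/mL·hr

Trapezoidal AUC_0→4:
  [0→1]: (56.14+44.50)/2 × 1 = 50.32
  [1→1.5]: (44.50+39.61)/2 × 0.5 = 21.0275
  [1.5→2.5]: (39.61+31.40)/2 × 1 = 35.505
  [2.5→3.5]: (31.40+24.89)/2 × 1 = 28.145
  [3.5→4]: (24.89+22.16)/2 × 0.5 = 11.7625
  Sum = 146.76 mcg/mL·hr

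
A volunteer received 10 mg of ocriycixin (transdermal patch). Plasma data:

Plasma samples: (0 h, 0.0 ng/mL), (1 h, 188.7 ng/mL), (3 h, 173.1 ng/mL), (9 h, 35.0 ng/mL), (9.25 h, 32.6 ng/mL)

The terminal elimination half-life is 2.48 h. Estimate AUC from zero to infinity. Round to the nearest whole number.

Trapezoidal AUC_0→9.25:
  [0→1]: (0.0+188.7)/2 × 1 = 94.35
  [1→3]: (188.7+173.1)/2 × 2 = 361.8
  [3→9]: (173.1+35.0)/2 × 6 = 624.3
  [9→9.25]: (35.0+32.6)/2 × 0.25 = 8.45
  Sum = 1088.9 ng/mL·h
k_e = ln2 / t½ = 0.693147 / 2.48 = 0.2795 h^-1
Extrapolated tail: C_last / k_e = 32.6 / 0.2795 = 116.637
AUC_0→∞ = 1088.9 + 116.637 = 1205.537 ng/mL·h

AUC = 1206 ng/mL·h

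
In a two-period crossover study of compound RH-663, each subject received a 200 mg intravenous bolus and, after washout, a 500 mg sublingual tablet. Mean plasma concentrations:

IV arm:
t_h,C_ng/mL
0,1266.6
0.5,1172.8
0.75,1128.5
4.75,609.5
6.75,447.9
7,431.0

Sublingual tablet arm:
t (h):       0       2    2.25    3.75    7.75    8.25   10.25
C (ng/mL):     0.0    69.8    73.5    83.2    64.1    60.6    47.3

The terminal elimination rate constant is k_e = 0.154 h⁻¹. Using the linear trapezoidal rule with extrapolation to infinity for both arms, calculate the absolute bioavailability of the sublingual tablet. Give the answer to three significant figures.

Trapezoidal AUC_0→7 (IV):
  [0→0.5]: (1266.6+1172.8)/2 × 0.5 = 609.85
  [0.5→0.75]: (1172.8+1128.5)/2 × 0.25 = 287.6625
  [0.75→4.75]: (1128.5+609.5)/2 × 4 = 3476.0
  [4.75→6.75]: (609.5+447.9)/2 × 2 = 1057.4
  [6.75→7]: (447.9+431.0)/2 × 0.25 = 109.8625
  Sum = 5540.775 ng/mL·h
IV tail: 431.0/0.154 = 2798.701; AUC_iv,0→∞ = 5540.775 + 2798.701 = 8339.476 ng/mL·h
Trapezoidal AUC_0→10.25 (sublingual tablet):
  [0→2]: (0.0+69.8)/2 × 2 = 69.8
  [2→2.25]: (69.8+73.5)/2 × 0.25 = 17.9125
  [2.25→3.75]: (73.5+83.2)/2 × 1.5 = 117.525
  [3.75→7.75]: (83.2+64.1)/2 × 4 = 294.6
  [7.75→8.25]: (64.1+60.6)/2 × 0.5 = 31.175
  [8.25→10.25]: (60.6+47.3)/2 × 2 = 107.9
  Sum = 638.9125 ng/mL·h
sublingual tablet tail: 47.3/0.154 = 307.143; AUC_ev,0→∞ = 638.9125 + 307.143 = 946.0555 ng/mL·h
F = (AUC_ev/D_ev)/(AUC_iv/D_iv) = (946.0555/500)/(8339.476/200) = 1.892111/41.69738 = 0.0454

F = 0.0454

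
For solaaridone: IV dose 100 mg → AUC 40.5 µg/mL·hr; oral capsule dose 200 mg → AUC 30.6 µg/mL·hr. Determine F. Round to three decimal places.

F = 0.378

F = (AUC_ev / D_ev) / (AUC_iv / D_iv)
  = (30.6/200) / (40.5/100)
  = 0.153 / 0.405 = 0.3778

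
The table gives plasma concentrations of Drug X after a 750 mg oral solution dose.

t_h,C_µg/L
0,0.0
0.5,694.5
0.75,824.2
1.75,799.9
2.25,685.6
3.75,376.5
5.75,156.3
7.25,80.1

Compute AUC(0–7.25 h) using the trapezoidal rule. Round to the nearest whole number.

AUC = 3054 µg/L·h

Trapezoidal AUC_0→7.25:
  [0→0.5]: (0.0+694.5)/2 × 0.5 = 173.625
  [0.5→0.75]: (694.5+824.2)/2 × 0.25 = 189.8375
  [0.75→1.75]: (824.2+799.9)/2 × 1 = 812.05
  [1.75→2.25]: (799.9+685.6)/2 × 0.5 = 371.375
  [2.25→3.75]: (685.6+376.5)/2 × 1.5 = 796.575
  [3.75→5.75]: (376.5+156.3)/2 × 2 = 532.8
  [5.75→7.25]: (156.3+80.1)/2 × 1.5 = 177.3
  Sum = 3053.5625 µg/L·h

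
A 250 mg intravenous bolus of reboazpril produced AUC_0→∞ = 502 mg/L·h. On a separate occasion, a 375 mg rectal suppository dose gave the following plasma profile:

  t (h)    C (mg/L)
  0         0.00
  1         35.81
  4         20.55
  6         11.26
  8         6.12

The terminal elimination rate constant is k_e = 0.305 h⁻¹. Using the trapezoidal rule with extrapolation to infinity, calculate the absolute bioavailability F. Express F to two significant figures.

Trapezoidal AUC_0→8 (rectal suppository):
  [0→1]: (0.00+35.81)/2 × 1 = 17.905
  [1→4]: (35.81+20.55)/2 × 3 = 84.54
  [4→6]: (20.55+11.26)/2 × 2 = 31.81
  [6→8]: (11.26+6.12)/2 × 2 = 17.38
  Sum = 151.635 mg/L·h
Tail: C_last/k_e = 6.12/0.305 = 20.066
AUC_0→∞ (rectal suppository) = 151.635 + 20.066 = 171.701 mg/L·h
F = (AUC_ev/D_ev)/(AUC_iv/D_iv) = (171.701/375)/(502/250) = 0.457869/2.008 = 0.2280

F = 0.23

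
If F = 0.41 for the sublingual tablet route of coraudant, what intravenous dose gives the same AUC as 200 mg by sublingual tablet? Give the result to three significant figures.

Systemic exposure from an extravascular dose = F × D_ev, so the equivalent IV dose is F × D_ev.
D_iv = F × D_ev = 0.41 × 200 = 82 mg

D_iv = 82.0 mg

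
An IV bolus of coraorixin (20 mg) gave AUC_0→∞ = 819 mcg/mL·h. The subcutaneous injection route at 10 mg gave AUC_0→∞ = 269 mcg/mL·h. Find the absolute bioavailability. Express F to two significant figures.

F = 0.66

F = (AUC_ev / D_ev) / (AUC_iv / D_iv)
  = (269/10) / (819/20)
  = 26.9 / 40.95 = 0.6569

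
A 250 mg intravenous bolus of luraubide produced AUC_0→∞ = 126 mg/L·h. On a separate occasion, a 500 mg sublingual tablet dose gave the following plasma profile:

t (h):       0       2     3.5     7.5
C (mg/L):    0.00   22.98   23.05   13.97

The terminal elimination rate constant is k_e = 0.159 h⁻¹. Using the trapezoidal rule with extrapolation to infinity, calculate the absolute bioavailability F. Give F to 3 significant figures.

Trapezoidal AUC_0→7.5 (sublingual tablet):
  [0→2]: (0.00+22.98)/2 × 2 = 22.98
  [2→3.5]: (22.98+23.05)/2 × 1.5 = 34.5225
  [3.5→7.5]: (23.05+13.97)/2 × 4 = 74.04
  Sum = 131.5425 mg/L·h
Tail: C_last/k_e = 13.97/0.159 = 87.862
AUC_0→∞ (sublingual tablet) = 131.5425 + 87.862 = 219.4045 mg/L·h
F = (AUC_ev/D_ev)/(AUC_iv/D_iv) = (219.4045/500)/(126/250) = 0.438809/0.504 = 0.8707

F = 0.871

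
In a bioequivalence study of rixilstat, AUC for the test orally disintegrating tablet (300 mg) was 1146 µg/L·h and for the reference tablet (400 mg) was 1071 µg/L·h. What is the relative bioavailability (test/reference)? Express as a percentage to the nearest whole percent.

F_rel = (AUC_test/D_test) / (AUC_ref/D_ref)
      = (1146/300) / (1071/400)
      = 3.82 / 2.6775 = 1.4267 = 142.67%

F_rel = 143%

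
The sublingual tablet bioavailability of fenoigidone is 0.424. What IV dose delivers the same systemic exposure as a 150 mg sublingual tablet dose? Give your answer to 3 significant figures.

Systemic exposure from an extravascular dose = F × D_ev, so the equivalent IV dose is F × D_ev.
D_iv = F × D_ev = 0.424 × 150 = 63.6 mg

D_iv = 63.6 mg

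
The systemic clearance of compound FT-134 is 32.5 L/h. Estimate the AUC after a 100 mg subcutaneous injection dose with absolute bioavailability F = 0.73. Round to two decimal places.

AUC_0→∞ = F × Dose / CL
        = 0.73 × 100 / 32.5 = 2.24615 mg/L·h

AUC = 2.25 mg/L·h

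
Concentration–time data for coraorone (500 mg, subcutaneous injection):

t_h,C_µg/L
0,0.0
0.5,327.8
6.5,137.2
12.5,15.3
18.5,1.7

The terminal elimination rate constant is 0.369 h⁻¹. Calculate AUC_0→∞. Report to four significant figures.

Trapezoidal AUC_0→18.5:
  [0→0.5]: (0.0+327.8)/2 × 0.5 = 81.95
  [0.5→6.5]: (327.8+137.2)/2 × 6 = 1395.0
  [6.5→12.5]: (137.2+15.3)/2 × 6 = 457.5
  [12.5→18.5]: (15.3+1.7)/2 × 6 = 51.0
  Sum = 1985.45 µg/L·h
Extrapolated tail: C_last / k_e = 1.7 / 0.369 = 4.607
AUC_0→∞ = 1985.45 + 4.607 = 1990.057 µg/L·h

AUC = 1990 µg/L·h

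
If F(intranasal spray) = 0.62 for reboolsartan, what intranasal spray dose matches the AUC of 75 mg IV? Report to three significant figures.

D_intranasal = 121 mg

For equal systemic exposure: F × D_ev = D_iv
D_ev = D_iv / F = 75 / 0.62 = 120.968 mg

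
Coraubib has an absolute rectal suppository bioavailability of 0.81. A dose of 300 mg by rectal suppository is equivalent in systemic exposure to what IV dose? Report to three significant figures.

D_iv = 243 mg

Systemic exposure from an extravascular dose = F × D_ev, so the equivalent IV dose is F × D_ev.
D_iv = F × D_ev = 0.81 × 300 = 243 mg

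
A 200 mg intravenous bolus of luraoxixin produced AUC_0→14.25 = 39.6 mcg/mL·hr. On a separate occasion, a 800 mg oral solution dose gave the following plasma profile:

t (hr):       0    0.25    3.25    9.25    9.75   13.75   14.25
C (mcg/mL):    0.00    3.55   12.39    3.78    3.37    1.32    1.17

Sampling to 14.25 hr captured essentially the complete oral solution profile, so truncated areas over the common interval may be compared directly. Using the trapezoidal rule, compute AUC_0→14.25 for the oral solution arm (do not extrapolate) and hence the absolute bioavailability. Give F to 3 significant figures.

Trapezoidal AUC_0→14.25 (oral solution):
  [0→0.25]: (0.00+3.55)/2 × 0.25 = 0.44375
  [0.25→3.25]: (3.55+12.39)/2 × 3 = 23.91
  [3.25→9.25]: (12.39+3.78)/2 × 6 = 48.51
  [9.25→9.75]: (3.78+3.37)/2 × 0.5 = 1.7875
  [9.75→13.75]: (3.37+1.32)/2 × 4 = 9.38
  [13.75→14.25]: (1.32+1.17)/2 × 0.5 = 0.6225
  Sum = 84.65375 mcg/mL·hr
F = (AUC_ev/D_ev)/(AUC_iv/D_iv) = (84.65375/800)/(39.6/200) = 0.105817/0.198 = 0.5344

F = 0.534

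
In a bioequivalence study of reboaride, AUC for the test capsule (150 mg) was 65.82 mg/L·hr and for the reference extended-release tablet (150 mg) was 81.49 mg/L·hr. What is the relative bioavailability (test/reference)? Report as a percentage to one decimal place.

F_rel = 80.8%

F_rel = (AUC_test/D_test) / (AUC_ref/D_ref)
      = (65.82/150) / (81.49/150)
      = 0.4388 / 0.543267 = 0.8077 = 80.77%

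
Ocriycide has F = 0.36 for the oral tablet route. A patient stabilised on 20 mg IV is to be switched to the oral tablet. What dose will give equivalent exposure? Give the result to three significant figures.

D_oral = 55.6 mg

For equal systemic exposure: F × D_ev = D_iv
D_ev = D_iv / F = 20 / 0.36 = 55.5556 mg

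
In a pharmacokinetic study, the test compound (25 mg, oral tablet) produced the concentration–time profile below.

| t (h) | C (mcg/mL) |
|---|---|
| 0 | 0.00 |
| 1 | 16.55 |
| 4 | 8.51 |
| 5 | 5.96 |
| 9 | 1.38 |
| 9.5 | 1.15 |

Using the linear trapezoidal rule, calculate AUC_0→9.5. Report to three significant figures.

Trapezoidal AUC_0→9.5:
  [0→1]: (0.00+16.55)/2 × 1 = 8.275
  [1→4]: (16.55+8.51)/2 × 3 = 37.59
  [4→5]: (8.51+5.96)/2 × 1 = 7.235
  [5→9]: (5.96+1.38)/2 × 4 = 14.68
  [9→9.5]: (1.38+1.15)/2 × 0.5 = 0.6325
  Sum = 68.4125 mcg/mL·h

AUC = 68.4 mcg/mL·h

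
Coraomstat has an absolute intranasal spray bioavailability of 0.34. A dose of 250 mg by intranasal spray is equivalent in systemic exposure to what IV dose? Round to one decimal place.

D_iv = 85.0 mg

Systemic exposure from an extravascular dose = F × D_ev, so the equivalent IV dose is F × D_ev.
D_iv = F × D_ev = 0.34 × 250 = 85 mg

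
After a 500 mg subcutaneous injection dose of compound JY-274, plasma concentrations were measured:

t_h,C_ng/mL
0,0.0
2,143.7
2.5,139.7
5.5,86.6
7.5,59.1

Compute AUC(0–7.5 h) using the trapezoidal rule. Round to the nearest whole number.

AUC = 700 ng/mL·h

Trapezoidal AUC_0→7.5:
  [0→2]: (0.0+143.7)/2 × 2 = 143.7
  [2→2.5]: (143.7+139.7)/2 × 0.5 = 70.85
  [2.5→5.5]: (139.7+86.6)/2 × 3 = 339.45
  [5.5→7.5]: (86.6+59.1)/2 × 2 = 145.7
  Sum = 699.7 ng/mL·h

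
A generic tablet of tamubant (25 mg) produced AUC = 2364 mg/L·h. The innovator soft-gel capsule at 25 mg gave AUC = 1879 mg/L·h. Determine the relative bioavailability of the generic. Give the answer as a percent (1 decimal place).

F_rel = 125.8%

F_rel = (AUC_test/D_test) / (AUC_ref/D_ref)
      = (2364/25) / (1879/25)
      = 94.56 / 75.16 = 1.2581 = 125.81%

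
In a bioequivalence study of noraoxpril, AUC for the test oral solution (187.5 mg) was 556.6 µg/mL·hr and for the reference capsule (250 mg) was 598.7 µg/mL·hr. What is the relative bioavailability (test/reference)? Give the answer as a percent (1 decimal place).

F_rel = (AUC_test/D_test) / (AUC_ref/D_ref)
      = (556.6/187.5) / (598.7/250)
      = 2.96853 / 2.3948 = 1.2396 = 123.96%

F_rel = 124.0%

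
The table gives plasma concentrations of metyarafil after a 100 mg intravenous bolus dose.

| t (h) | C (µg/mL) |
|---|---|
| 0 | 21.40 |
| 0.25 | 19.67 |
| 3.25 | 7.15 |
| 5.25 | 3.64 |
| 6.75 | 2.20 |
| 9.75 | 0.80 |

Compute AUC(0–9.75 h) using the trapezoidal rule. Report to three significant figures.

Trapezoidal AUC_0→9.75:
  [0→0.25]: (21.40+19.67)/2 × 0.25 = 5.13375
  [0.25→3.25]: (19.67+7.15)/2 × 3 = 40.23
  [3.25→5.25]: (7.15+3.64)/2 × 2 = 10.79
  [5.25→6.75]: (3.64+2.20)/2 × 1.5 = 4.38
  [6.75→9.75]: (2.20+0.80)/2 × 3 = 4.5
  Sum = 65.03375 µg/mL·h

AUC = 65.0 µg/mL·h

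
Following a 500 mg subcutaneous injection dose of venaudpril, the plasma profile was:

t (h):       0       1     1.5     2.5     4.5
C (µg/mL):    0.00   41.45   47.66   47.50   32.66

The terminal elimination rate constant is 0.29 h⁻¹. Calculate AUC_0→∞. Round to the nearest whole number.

Trapezoidal AUC_0→4.5:
  [0→1]: (0.00+41.45)/2 × 1 = 20.725
  [1→1.5]: (41.45+47.66)/2 × 0.5 = 22.2775
  [1.5→2.5]: (47.66+47.50)/2 × 1 = 47.58
  [2.5→4.5]: (47.50+32.66)/2 × 2 = 80.16
  Sum = 170.7425 µg/mL·h
Extrapolated tail: C_last / k_e = 32.66 / 0.29 = 112.621
AUC_0→∞ = 170.7425 + 112.621 = 283.3635 µg/mL·h

AUC = 283 µg/mL·h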